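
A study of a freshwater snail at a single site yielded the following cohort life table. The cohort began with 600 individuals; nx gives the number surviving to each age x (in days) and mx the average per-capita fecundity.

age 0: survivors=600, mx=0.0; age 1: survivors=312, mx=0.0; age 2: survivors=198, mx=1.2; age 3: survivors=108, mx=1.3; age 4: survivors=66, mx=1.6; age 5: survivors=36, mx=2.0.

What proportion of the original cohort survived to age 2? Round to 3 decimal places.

0.330

l_2 = n_2/n_0 = 198/600 = 0.33 → 0.330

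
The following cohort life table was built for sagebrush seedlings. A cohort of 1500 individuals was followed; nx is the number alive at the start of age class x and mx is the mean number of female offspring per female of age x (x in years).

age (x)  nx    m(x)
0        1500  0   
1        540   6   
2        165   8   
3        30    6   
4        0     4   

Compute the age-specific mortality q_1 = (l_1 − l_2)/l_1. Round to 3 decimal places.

0.694

lx = nx/n0 = nx/1500: 1, 0.36, 0.11, 0.02, 0
q_1 = (l_1 − l_2) / l_1 = (0.36 − 0.11) / 0.36
     = 0.25 / 0.36 = 0.694444… → 0.694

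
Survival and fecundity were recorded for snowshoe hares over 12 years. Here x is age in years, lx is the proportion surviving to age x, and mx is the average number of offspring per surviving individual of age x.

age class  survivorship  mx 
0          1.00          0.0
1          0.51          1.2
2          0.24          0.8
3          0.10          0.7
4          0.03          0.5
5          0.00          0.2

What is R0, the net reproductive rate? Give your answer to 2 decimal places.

0.89

lx·mx by age: 0, 0.612, 0.192, 0.07, 0.015, 0
R0 = Σ lx·mx = 0.889 → 0.89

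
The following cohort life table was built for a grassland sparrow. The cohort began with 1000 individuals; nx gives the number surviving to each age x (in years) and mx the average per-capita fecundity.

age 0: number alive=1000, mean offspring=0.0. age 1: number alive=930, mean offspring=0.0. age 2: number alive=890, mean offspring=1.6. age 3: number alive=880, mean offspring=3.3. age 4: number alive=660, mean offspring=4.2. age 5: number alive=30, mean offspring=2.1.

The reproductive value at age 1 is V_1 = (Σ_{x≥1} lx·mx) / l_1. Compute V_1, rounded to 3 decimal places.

lx = nx/n0 = nx/1000: 1, 0.93, 0.89, 0.88, 0.66, 0.03
lx·mx for x ≥ 1: 0, 1.424, 2.904, 2.772, 0.063 → sum = 7.163
V_1 = 7.163 / l_1 = 7.163 / 0.93 = 7.702151… → 7.702

7.702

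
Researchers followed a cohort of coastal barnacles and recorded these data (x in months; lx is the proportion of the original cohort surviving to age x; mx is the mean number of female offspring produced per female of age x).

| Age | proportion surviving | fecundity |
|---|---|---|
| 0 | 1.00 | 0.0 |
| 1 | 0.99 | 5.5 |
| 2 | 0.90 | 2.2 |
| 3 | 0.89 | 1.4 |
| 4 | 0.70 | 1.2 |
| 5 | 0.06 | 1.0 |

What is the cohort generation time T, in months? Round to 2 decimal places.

1.76

lx·mx: 0, 5.445, 1.98, 1.246, 0.84, 0.06 → R0 = 9.571
x·lx·mx: 0, 5.445, 3.96, 3.738, 3.36, 0.3 → Σ = 16.803
T = 16.803 / 9.571 = 1.755616… → 1.76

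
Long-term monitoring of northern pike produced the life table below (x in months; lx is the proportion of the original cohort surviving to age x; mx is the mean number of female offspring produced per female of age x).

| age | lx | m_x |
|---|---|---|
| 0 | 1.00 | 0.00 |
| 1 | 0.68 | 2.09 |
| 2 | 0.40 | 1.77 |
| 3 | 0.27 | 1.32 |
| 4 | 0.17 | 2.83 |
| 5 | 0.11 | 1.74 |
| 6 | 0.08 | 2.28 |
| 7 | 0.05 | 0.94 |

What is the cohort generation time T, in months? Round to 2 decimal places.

lx·mx: 0, 1.4212, 0.708, 0.3564, 0.4811, 0.1914, 0.1824, 0.047 → R0 = 3.3875
x·lx·mx: 0, 1.4212, 1.416, 1.0692, 1.9244, 0.957, 1.0944, 0.329 → Σ = 8.2112
T = 8.2112 / 3.3875 = 2.42397… → 2.42

2.42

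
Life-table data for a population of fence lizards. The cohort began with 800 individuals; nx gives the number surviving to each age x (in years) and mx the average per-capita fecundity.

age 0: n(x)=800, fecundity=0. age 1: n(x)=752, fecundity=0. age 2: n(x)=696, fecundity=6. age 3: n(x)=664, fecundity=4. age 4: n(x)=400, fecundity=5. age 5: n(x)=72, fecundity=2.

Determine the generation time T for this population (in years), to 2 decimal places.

2.79

lx = nx/n0 = nx/800: 1, 0.94, 0.87, 0.83, 0.5, 0.09
lx·mx: 0, 0, 5.22, 3.32, 2.5, 0.18 → R0 = 11.22
x·lx·mx: 0, 0, 10.44, 9.96, 10, 0.9 → Σ = 31.3
T = 31.3 / 11.22 = 2.789661… → 2.79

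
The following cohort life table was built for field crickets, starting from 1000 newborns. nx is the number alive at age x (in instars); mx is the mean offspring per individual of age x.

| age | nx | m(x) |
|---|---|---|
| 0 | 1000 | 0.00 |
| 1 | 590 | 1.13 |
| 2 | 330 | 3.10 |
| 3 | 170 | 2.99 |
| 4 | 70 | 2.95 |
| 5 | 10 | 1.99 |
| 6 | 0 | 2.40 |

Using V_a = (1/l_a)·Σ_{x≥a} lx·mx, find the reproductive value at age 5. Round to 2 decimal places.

lx = nx/n0 = nx/1000: 1, 0.59, 0.33, 0.17, 0.07, 0.01, 0
lx·mx for x ≥ 5: 0.0199, 0 → sum = 0.0199
V_5 = 0.0199 / l_5 = 0.0199 / 0.01 = 1.99 → 1.99

1.99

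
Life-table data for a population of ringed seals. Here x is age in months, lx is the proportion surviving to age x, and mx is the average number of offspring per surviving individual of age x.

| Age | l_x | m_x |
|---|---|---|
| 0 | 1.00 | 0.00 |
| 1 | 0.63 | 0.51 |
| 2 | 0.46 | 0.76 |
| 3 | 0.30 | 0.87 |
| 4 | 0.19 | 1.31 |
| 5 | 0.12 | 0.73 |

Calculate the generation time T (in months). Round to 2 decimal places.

2.55

lx·mx: 0, 0.3213, 0.3496, 0.261, 0.2489, 0.0876 → R0 = 1.2684
x·lx·mx: 0, 0.3213, 0.6992, 0.783, 0.9956, 0.438 → Σ = 3.2371
T = 3.2371 / 1.2684 = 2.552113… → 2.55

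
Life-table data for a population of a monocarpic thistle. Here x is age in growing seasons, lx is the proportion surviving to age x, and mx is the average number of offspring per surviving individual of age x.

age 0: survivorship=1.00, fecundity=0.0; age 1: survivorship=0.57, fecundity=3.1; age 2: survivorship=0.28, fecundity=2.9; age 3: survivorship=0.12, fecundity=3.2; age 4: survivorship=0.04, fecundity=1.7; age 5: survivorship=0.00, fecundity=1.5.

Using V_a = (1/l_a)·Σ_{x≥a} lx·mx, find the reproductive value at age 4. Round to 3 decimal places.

lx·mx for x ≥ 4: 0.068, 0 → sum = 0.068
V_4 = 0.068 / l_4 = 0.068 / 0.04 = 1.7 → 1.700

1.700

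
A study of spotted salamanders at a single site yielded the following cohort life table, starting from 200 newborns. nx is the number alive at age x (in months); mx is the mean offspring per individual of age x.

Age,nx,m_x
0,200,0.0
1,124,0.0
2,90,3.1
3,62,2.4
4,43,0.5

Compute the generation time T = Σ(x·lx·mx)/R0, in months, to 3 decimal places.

2.427

lx = nx/n0 = nx/200: 1, 0.62, 0.45, 0.31, 0.215
lx·mx: 0, 0, 1.395, 0.744, 0.1075 → R0 = 2.2465
x·lx·mx: 0, 0, 2.79, 2.232, 0.43 → Σ = 5.452
T = 5.452 / 2.2465 = 2.426886… → 2.427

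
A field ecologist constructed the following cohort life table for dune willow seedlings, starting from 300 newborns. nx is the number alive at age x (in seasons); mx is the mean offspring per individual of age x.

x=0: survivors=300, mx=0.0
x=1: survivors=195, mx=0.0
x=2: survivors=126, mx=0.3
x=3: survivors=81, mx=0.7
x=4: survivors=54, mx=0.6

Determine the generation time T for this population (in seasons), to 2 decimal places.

lx = nx/n0 = nx/300: 1, 0.65, 0.42, 0.27, 0.18
lx·mx: 0, 0, 0.126, 0.189, 0.108 → R0 = 0.423
x·lx·mx: 0, 0, 0.252, 0.567, 0.432 → Σ = 1.251
T = 1.251 / 0.423 = 2.957447… → 2.96

2.96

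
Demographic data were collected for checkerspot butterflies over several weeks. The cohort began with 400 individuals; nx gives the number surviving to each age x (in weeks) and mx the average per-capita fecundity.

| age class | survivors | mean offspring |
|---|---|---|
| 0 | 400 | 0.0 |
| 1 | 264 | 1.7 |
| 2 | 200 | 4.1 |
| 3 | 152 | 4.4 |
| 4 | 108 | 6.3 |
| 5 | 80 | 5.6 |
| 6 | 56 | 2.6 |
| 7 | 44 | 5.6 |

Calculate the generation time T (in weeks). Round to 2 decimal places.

3.37

lx = nx/n0 = nx/400: 1, 0.66, 0.5, 0.38, 0.27, 0.2, 0.14, 0.11
lx·mx: 0, 1.122, 2.05, 1.672, 1.701, 1.12, 0.364, 0.616 → R0 = 8.645
x·lx·mx: 0, 1.122, 4.1, 5.016, 6.804, 5.6, 2.184, 4.312 → Σ = 29.138
T = 29.138 / 8.645 = 3.370503… → 3.37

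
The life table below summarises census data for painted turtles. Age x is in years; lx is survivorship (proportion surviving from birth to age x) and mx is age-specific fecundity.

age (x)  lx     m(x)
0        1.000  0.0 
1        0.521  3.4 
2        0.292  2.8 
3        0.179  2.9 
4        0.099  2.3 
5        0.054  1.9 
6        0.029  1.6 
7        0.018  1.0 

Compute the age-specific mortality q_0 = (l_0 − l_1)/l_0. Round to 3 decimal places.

q_0 = (l_0 − l_1) / l_0 = (1 − 0.521) / 1
     = 0.479 / 1 = 0.479 → 0.479

0.479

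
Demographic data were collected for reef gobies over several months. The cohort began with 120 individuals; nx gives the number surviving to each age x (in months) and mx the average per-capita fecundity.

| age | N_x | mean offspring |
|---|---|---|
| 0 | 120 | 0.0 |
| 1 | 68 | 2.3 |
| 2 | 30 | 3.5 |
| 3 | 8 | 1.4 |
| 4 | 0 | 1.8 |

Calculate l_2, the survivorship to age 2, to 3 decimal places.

l_2 = n_2/n_0 = 30/120 = 0.25 → 0.250

0.250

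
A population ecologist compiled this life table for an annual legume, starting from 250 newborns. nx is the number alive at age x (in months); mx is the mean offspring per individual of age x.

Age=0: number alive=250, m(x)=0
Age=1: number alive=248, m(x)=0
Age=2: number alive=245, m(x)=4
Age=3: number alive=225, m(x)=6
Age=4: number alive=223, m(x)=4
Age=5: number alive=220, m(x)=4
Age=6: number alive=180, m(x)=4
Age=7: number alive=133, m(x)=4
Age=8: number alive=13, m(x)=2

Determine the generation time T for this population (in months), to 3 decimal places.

4.132

lx = nx/n0 = nx/250: 1, 0.992, 0.98, 0.9, 0.892, 0.88, 0.72, 0.532, 0.052
lx·mx: 0, 0, 3.92, 5.4, 3.568, 3.52, 2.88, 2.128, 0.104 → R0 = 21.52
x·lx·mx: 0, 0, 7.84, 16.2, 14.272, 17.6, 17.28, 14.896, 0.832 → Σ = 88.92
T = 88.92 / 21.52 = 4.13197… → 4.132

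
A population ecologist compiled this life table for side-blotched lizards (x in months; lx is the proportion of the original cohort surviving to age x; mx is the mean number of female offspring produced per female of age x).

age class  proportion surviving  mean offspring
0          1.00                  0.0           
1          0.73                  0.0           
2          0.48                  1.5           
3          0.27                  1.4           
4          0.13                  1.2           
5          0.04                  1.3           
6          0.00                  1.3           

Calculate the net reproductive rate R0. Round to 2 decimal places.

1.31

lx·mx by age: 0, 0, 0.72, 0.378, 0.156, 0.052, 0
R0 = Σ lx·mx = 1.306 → 1.31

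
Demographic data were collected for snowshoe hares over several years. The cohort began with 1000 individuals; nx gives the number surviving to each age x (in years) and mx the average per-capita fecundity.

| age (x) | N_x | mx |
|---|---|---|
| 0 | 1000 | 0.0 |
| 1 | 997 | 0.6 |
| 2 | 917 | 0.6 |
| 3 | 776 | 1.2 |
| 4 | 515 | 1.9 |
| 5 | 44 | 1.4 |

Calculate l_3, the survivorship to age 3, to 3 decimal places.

l_3 = n_3/n_0 = 776/1000 = 0.776 → 0.776

0.776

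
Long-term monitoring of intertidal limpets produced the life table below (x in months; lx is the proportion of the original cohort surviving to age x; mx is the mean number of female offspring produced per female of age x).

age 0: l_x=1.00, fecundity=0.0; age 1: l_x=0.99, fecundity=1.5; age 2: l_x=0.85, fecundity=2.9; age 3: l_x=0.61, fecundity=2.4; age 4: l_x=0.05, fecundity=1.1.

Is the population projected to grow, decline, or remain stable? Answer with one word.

growing

R0 = Σ lx·mx = 0 + 1.485 + 2.465 + 1.464 + 0.055 = 5.469
R0 > 1, so the population is growing.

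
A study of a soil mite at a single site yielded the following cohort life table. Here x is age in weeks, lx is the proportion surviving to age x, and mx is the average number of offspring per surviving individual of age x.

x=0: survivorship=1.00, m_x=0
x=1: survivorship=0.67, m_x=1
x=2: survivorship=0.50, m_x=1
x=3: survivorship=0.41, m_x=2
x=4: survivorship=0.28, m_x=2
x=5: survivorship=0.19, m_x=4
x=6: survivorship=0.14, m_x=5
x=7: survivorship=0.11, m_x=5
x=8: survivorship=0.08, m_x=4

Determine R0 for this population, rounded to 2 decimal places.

4.88

lx·mx by age: 0, 0.67, 0.5, 0.82, 0.56, 0.76, 0.7, 0.55, 0.32
R0 = Σ lx·mx = 4.88 → 4.88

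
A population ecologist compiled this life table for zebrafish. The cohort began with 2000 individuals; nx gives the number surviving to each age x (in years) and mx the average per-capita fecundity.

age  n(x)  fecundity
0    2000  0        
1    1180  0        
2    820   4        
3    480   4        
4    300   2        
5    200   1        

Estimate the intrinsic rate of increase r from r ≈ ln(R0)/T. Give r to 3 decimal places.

lx = nx/n0 = nx/2000: 1, 0.59, 0.41, 0.24, 0.15, 0.1
R0 = Σ lx·mx = 0 + 0 + 1.64 + 0.96 + 0.3 + 0.1 = 3
Σ x·lx·mx = 7.86; T = 7.86/3 = 2.62
r ≈ ln(R0)/T = ln(3)/2.62 = 0.41932… → 0.419

0.419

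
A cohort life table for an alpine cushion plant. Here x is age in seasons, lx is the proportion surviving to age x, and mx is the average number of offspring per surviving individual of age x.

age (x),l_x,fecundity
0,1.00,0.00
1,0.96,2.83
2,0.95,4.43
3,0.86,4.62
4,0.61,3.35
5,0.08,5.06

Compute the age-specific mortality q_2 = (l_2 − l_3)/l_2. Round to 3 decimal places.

q_2 = (l_2 − l_3) / l_2 = (0.95 − 0.86) / 0.95
     = 0.09 / 0.95 = 0.094737… → 0.095

0.095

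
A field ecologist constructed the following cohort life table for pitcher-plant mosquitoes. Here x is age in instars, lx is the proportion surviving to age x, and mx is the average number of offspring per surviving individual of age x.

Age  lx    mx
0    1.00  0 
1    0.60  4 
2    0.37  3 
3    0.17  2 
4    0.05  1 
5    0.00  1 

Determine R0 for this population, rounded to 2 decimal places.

lx·mx by age: 0, 2.4, 1.11, 0.34, 0.05, 0
R0 = Σ lx·mx = 3.9 → 3.90

3.90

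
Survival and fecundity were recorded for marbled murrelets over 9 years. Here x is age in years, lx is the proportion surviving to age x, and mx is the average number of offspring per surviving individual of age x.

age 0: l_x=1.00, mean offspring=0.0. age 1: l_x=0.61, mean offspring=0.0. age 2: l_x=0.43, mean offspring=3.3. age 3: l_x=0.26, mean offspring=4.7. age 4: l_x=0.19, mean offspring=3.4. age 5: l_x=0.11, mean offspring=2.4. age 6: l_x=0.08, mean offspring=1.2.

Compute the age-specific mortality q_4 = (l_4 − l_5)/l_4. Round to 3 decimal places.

q_4 = (l_4 − l_5) / l_4 = (0.19 − 0.11) / 0.19
     = 0.08 / 0.19 = 0.421053… → 0.421

0.421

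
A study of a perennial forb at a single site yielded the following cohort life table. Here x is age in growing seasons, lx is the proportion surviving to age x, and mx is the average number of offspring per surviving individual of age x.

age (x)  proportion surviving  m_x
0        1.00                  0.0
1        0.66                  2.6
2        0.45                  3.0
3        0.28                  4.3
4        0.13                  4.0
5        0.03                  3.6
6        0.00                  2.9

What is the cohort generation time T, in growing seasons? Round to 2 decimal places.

lx·mx: 0, 1.716, 1.35, 1.204, 0.52, 0.108, 0 → R0 = 4.898
x·lx·mx: 0, 1.716, 2.7, 3.612, 2.08, 0.54, 0 → Σ = 10.648
T = 10.648 / 4.898 = 2.173949… → 2.17

2.17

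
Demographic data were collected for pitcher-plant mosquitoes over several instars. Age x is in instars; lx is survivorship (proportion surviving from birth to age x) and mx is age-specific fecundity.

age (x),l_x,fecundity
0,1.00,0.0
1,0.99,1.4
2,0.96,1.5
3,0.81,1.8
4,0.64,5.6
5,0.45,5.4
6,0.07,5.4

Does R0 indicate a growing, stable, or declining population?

growing

R0 = Σ lx·mx = 0 + 1.386 + 1.44 + 1.458 + 3.584 + 2.43 + 0.378 = 10.676
R0 > 1, so the population is growing.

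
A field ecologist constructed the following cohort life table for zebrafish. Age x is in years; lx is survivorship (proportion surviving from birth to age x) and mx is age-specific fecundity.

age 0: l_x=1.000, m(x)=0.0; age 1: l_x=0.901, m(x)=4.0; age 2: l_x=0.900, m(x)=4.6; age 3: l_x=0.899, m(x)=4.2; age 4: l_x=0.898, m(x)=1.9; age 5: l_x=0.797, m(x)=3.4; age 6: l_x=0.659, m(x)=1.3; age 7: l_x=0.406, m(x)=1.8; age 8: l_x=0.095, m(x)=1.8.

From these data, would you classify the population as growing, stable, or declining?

growing

R0 = Σ lx·mx = 0 + 3.604 + 4.14 + 3.7758 + 1.7062 + 2.7098 + 0.8567 + 0.7308 + 0.171 = 17.6943
R0 > 1, so the population is growing.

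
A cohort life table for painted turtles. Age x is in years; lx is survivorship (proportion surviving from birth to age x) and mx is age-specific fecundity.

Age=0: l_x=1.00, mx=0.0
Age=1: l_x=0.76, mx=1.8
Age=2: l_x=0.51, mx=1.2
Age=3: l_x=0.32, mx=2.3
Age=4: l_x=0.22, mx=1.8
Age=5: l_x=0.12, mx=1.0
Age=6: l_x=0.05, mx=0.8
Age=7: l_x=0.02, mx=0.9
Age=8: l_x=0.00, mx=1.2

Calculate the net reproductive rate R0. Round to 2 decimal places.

3.29

lx·mx by age: 0, 1.368, 0.612, 0.736, 0.396, 0.12, 0.04, 0.018, 0
R0 = Σ lx·mx = 3.29 → 3.29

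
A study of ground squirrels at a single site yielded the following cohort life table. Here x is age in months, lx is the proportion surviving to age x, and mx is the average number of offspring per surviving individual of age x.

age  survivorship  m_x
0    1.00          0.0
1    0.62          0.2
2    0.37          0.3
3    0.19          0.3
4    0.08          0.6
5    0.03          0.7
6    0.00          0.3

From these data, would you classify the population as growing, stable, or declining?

declining

R0 = Σ lx·mx = 0 + 0.124 + 0.111 + 0.057 + 0.048 + 0.021 + 0 = 0.361
R0 < 1, so the population is declining.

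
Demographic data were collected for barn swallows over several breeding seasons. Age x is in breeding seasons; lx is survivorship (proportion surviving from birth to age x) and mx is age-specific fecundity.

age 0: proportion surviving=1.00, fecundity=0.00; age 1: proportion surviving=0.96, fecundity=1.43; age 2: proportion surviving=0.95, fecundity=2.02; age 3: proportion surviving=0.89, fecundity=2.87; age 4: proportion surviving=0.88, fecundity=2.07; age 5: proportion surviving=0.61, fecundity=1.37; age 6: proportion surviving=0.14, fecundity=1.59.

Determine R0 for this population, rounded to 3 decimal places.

8.726

lx·mx by age: 0, 1.3728, 1.919, 2.5543, 1.8216, 0.8357, 0.2226
R0 = Σ lx·mx = 8.726 → 8.726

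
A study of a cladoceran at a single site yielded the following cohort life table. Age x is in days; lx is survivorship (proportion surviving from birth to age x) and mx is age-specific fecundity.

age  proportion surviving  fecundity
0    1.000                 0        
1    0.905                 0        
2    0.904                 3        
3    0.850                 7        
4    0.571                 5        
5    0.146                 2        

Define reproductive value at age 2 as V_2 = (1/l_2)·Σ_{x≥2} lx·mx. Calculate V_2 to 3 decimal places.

lx·mx for x ≥ 2: 2.712, 5.95, 2.855, 0.292 → sum = 11.809
V_2 = 11.809 / l_2 = 11.809 / 0.904 = 13.063053… → 13.063

13.063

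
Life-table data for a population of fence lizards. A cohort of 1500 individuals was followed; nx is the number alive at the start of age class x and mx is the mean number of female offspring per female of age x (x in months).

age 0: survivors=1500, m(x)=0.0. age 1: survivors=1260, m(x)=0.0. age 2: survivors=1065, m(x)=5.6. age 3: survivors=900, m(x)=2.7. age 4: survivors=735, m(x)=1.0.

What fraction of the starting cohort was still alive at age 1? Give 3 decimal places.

l_1 = n_1/n_0 = 1260/1500 = 0.84 → 0.840

0.840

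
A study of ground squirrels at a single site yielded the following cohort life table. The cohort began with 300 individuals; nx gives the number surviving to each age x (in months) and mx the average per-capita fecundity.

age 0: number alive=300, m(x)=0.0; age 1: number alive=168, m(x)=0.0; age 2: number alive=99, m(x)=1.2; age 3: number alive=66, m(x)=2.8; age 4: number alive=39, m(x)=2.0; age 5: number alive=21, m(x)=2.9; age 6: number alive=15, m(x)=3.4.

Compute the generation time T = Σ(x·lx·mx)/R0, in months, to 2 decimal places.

lx = nx/n0 = nx/300: 1, 0.56, 0.33, 0.22, 0.13, 0.07, 0.05
lx·mx: 0, 0, 0.396, 0.616, 0.26, 0.203, 0.17 → R0 = 1.645
x·lx·mx: 0, 0, 0.792, 1.848, 1.04, 1.015, 1.02 → Σ = 5.715
T = 5.715 / 1.645 = 3.474164… → 3.47

3.47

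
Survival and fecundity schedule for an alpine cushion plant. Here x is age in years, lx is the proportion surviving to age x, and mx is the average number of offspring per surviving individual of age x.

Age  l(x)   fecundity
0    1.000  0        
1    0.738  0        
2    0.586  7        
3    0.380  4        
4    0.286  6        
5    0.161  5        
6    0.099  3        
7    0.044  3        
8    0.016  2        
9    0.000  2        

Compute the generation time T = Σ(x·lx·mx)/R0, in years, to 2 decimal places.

3.09

lx·mx: 0, 0, 4.102, 1.52, 1.716, 0.805, 0.297, 0.132, 0.032, 0 → R0 = 8.604
x·lx·mx: 0, 0, 8.204, 4.56, 6.864, 4.025, 1.782, 0.924, 0.256, 0 → Σ = 26.615
T = 26.615 / 8.604 = 3.093329… → 3.09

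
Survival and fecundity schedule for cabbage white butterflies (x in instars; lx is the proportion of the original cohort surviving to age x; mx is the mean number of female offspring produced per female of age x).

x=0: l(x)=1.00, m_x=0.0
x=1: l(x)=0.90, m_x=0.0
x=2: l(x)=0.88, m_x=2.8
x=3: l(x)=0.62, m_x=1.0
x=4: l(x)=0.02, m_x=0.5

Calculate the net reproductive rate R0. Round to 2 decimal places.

3.09

lx·mx by age: 0, 0, 2.464, 0.62, 0.01
R0 = Σ lx·mx = 3.094 → 3.09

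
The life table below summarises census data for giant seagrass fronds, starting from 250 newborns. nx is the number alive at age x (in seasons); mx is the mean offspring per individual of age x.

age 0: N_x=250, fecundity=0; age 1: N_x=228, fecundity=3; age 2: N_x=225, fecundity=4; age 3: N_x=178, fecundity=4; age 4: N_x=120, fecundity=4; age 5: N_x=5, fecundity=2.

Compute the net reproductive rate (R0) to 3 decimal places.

lx = nx/n0 = nx/250: 1, 0.912, 0.9, 0.712, 0.48, 0.02
lx·mx by age: 0, 2.736, 3.6, 2.848, 1.92, 0.04
R0 = Σ lx·mx = 11.144 → 11.144

11.144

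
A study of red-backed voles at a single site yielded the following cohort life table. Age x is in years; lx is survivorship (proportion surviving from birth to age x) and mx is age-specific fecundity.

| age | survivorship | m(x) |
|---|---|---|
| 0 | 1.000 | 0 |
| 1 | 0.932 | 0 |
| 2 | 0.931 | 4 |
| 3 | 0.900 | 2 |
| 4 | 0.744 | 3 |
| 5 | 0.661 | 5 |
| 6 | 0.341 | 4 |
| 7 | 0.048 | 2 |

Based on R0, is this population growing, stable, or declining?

growing

R0 = Σ lx·mx = 0 + 0 + 3.724 + 1.8 + 2.232 + 3.305 + 1.364 + 0.096 = 12.521
R0 > 1, so the population is growing.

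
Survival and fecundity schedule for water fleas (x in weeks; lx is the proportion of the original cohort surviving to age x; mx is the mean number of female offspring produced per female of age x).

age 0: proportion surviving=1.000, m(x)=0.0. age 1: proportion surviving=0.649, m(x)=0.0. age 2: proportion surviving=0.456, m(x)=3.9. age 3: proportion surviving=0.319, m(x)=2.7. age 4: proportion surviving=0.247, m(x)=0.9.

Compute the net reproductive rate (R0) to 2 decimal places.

2.86

lx·mx by age: 0, 0, 1.7784, 0.8613, 0.2223
R0 = Σ lx·mx = 2.862 → 2.86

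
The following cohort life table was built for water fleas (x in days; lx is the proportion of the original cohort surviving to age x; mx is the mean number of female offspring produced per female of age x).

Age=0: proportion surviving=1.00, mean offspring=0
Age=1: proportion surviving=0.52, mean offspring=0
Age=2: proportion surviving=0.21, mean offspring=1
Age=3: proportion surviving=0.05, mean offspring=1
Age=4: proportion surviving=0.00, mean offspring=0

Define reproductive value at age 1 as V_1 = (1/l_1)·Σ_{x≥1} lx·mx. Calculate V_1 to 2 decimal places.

0.50

lx·mx for x ≥ 1: 0, 0.21, 0.05, 0 → sum = 0.26
V_1 = 0.26 / l_1 = 0.26 / 0.52 = 0.5 → 0.50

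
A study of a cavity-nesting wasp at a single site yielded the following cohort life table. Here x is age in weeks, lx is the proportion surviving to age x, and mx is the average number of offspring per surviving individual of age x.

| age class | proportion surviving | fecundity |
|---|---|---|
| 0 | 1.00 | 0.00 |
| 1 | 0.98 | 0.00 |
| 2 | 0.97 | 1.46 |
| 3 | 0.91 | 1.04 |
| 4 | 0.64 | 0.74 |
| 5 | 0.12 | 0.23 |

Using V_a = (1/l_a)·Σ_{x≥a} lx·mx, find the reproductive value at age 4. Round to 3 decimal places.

0.783

lx·mx for x ≥ 4: 0.4736, 0.0276 → sum = 0.5012
V_4 = 0.5012 / l_4 = 0.5012 / 0.64 = 0.783125 → 0.783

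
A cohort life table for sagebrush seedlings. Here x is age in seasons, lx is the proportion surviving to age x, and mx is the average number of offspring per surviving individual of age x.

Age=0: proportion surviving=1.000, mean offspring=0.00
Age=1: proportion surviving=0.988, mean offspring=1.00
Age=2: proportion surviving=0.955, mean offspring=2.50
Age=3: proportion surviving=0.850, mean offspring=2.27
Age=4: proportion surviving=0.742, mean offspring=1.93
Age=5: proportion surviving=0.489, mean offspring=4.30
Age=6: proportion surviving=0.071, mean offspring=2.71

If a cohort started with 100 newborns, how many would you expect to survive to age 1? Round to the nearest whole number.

99

Expected survivors = N0 · l_1 = 100 × 0.988 = 98.8 → 99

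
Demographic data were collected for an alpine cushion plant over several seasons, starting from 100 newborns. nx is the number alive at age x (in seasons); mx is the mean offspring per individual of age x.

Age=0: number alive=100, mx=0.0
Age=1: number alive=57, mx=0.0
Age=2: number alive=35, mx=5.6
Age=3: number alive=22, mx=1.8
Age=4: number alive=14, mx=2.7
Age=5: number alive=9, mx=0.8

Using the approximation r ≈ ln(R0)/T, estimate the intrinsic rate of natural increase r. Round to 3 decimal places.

lx = nx/n0 = nx/100: 1, 0.57, 0.35, 0.22, 0.14, 0.09
R0 = Σ lx·mx = 0 + 0 + 1.96 + 0.396 + 0.378 + 0.072 = 2.806
Σ x·lx·mx = 6.98; T = 6.98/2.806 = 2.48753…
r ≈ ln(R0)/T = ln(2.806)/2.48753… = 0.41477… → 0.415

0.415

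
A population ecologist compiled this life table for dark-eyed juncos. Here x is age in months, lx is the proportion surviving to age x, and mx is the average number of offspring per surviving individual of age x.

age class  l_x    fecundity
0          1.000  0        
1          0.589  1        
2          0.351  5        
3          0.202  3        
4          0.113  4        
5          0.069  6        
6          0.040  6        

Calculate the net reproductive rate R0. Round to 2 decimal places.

lx·mx by age: 0, 0.589, 1.755, 0.606, 0.452, 0.414, 0.24
R0 = Σ lx·mx = 4.056 → 4.06

4.06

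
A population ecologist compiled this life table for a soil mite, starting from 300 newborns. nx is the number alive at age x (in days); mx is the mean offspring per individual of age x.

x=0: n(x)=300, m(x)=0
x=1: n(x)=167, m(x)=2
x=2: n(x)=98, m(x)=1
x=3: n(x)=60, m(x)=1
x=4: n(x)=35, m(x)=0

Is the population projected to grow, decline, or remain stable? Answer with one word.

lx = nx/n0 = nx/300: 1, 0.55667…, 0.32667…, 0.2, 0.11667…
R0 = Σ lx·mx = 0 + 1.113333… + 0.326667… + 0.2 + 0 = 1.64…
R0 > 1, so the population is growing.

growing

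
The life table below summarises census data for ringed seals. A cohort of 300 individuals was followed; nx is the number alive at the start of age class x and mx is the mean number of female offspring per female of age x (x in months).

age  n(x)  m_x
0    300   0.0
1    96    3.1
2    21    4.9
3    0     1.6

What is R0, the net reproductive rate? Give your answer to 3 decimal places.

lx = nx/n0 = nx/300: 1, 0.32, 0.07, 0
lx·mx by age: 0, 0.992, 0.343, 0
R0 = Σ lx·mx = 1.335 → 1.335

1.335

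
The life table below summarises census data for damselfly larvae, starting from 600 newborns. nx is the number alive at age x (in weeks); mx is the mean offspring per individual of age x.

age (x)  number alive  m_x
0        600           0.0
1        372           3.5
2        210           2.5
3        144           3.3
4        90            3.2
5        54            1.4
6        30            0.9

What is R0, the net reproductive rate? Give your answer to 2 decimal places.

lx = nx/n0 = nx/600: 1, 0.62, 0.35, 0.24, 0.15, 0.09, 0.05
lx·mx by age: 0, 2.17, 0.875, 0.792, 0.48, 0.126, 0.045
R0 = Σ lx·mx = 4.488 → 4.49

4.49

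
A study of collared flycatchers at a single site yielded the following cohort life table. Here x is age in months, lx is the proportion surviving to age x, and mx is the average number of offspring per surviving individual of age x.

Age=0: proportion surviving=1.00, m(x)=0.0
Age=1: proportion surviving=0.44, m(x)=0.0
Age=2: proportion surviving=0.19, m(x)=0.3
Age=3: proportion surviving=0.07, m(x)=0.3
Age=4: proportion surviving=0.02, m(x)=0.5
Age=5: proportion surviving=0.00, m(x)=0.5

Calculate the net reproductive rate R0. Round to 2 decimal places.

lx·mx by age: 0, 0, 0.057, 0.021, 0.01, 0
R0 = Σ lx·mx = 0.088 → 0.09

0.09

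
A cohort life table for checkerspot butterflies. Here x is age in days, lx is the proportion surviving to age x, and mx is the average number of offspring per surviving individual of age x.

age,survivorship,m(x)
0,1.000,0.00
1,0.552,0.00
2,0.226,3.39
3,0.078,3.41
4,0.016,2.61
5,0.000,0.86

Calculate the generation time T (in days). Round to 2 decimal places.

2.33

lx·mx: 0, 0, 0.76614, 0.26598, 0.04176, 0 → R0 = 1.07388
x·lx·mx: 0, 0, 1.53228, 0.79794, 0.16704, 0 → Σ = 2.49726
T = 2.49726 / 1.07388 = 2.325455… → 2.33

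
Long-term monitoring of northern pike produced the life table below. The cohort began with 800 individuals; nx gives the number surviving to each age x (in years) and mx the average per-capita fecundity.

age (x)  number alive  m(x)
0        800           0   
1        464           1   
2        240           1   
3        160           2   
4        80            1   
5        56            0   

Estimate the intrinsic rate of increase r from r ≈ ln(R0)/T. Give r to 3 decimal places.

lx = nx/n0 = nx/800: 1, 0.58, 0.3, 0.2, 0.1, 0.07
R0 = Σ lx·mx = 0 + 0.58 + 0.3 + 0.4 + 0.1 + 0 = 1.38
Σ x·lx·mx = 2.78; T = 2.78/1.38 = 2.01449…
r ≈ ln(R0)/T = ln(1.38)/2.01449… = 0.15988… → 0.160

0.160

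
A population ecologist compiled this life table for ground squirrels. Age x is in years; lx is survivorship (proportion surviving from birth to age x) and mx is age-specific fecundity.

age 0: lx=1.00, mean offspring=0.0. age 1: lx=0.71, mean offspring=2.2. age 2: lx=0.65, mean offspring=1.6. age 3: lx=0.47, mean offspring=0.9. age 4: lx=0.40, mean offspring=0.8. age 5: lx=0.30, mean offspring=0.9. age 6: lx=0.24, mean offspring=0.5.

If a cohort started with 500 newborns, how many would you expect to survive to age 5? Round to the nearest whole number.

Expected survivors = N0 · l_5 = 500 × 0.30 = 150 → 150

150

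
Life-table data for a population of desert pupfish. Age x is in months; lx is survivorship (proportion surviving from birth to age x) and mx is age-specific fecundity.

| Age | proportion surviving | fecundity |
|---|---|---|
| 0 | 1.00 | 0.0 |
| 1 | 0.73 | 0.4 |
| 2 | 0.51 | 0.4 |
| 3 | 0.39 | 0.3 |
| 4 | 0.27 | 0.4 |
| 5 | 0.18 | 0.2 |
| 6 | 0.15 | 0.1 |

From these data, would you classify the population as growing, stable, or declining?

declining

R0 = Σ lx·mx = 0 + 0.292 + 0.204 + 0.117 + 0.108 + 0.036 + 0.015 = 0.772
R0 < 1, so the population is declining.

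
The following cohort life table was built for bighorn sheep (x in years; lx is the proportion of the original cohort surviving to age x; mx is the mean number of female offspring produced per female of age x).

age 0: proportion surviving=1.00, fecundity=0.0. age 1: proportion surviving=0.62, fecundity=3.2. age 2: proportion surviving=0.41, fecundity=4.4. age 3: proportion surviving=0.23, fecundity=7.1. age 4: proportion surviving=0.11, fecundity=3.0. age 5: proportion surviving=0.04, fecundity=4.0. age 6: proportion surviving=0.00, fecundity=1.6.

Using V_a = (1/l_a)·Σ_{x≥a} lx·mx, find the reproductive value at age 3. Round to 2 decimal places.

lx·mx for x ≥ 3: 1.633, 0.33, 0.16, 0 → sum = 2.123
V_3 = 2.123 / l_3 = 2.123 / 0.23 = 9.230435… → 9.23

9.23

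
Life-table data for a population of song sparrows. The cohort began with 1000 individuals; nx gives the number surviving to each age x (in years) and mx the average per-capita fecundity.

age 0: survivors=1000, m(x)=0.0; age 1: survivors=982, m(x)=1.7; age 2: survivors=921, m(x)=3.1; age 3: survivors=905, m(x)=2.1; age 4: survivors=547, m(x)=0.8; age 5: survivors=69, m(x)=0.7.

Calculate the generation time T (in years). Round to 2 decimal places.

2.18

lx = nx/n0 = nx/1000: 1, 0.982, 0.921, 0.905, 0.547, 0.069
lx·mx: 0, 1.6694, 2.8551, 1.9005, 0.4376, 0.0483 → R0 = 6.9109
x·lx·mx: 0, 1.6694, 5.7102, 5.7015, 1.7504, 0.2415 → Σ = 15.073
T = 15.073 / 6.9109 = 2.181047… → 2.18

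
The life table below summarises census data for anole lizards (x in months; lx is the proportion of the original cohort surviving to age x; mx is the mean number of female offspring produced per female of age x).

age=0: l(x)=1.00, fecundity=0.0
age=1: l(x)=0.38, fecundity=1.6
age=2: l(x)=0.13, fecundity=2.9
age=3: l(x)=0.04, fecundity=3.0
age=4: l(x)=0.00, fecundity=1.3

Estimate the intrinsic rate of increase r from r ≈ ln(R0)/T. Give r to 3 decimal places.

0.064

R0 = Σ lx·mx = 0 + 0.608 + 0.377 + 0.12 + 0 = 1.105
Σ x·lx·mx = 1.722; T = 1.722/1.105 = 1.55837…
r ≈ ln(R0)/T = ln(1.105)/1.55837… = 0.06407… → 0.064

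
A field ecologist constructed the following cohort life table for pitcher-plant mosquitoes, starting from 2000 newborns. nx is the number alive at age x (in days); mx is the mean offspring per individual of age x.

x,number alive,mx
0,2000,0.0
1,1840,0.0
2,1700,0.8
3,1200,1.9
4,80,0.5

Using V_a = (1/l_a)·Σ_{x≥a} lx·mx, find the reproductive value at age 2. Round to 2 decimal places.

2.16

lx = nx/n0 = nx/2000: 1, 0.92, 0.85, 0.6, 0.04
lx·mx for x ≥ 2: 0.68, 1.14, 0.02 → sum = 1.84
V_2 = 1.84 / l_2 = 1.84 / 0.85 = 2.164706… → 2.16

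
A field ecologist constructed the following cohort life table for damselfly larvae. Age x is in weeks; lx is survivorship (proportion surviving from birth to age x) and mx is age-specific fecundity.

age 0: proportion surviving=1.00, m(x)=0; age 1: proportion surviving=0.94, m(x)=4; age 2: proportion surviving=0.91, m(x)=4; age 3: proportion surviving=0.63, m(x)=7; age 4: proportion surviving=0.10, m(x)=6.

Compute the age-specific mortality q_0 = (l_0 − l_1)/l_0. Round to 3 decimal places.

q_0 = (l_0 − l_1) / l_0 = (1 − 0.94) / 1
     = 0.06 / 1 = 0.06 → 0.060

0.060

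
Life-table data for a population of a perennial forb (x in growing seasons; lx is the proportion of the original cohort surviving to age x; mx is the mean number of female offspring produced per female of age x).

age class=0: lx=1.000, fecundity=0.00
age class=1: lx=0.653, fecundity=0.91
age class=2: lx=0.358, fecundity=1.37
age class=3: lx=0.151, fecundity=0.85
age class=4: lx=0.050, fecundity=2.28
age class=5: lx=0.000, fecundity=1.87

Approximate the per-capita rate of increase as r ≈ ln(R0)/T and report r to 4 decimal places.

0.1554

R0 = Σ lx·mx = 0 + 0.59423 + 0.49046 + 0.12835 + 0.114 + 0 = 1.32704
Σ x·lx·mx = 2.4162; T = 2.4162/1.32704 = 1.82074…
r ≈ ln(R0)/T = ln(1.32704)/1.82074… = 0.155404… → 0.1554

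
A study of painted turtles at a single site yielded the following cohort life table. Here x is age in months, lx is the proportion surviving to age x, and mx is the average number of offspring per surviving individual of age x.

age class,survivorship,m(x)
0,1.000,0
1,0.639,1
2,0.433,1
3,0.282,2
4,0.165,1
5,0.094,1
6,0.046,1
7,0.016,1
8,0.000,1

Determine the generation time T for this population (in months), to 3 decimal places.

lx·mx: 0, 0.639, 0.433, 0.564, 0.165, 0.094, 0.046, 0.016, 0 → R0 = 1.957
x·lx·mx: 0, 0.639, 0.866, 1.692, 0.66, 0.47, 0.276, 0.112, 0 → Σ = 4.715
T = 4.715 / 1.957 = 2.4093… → 2.409

2.409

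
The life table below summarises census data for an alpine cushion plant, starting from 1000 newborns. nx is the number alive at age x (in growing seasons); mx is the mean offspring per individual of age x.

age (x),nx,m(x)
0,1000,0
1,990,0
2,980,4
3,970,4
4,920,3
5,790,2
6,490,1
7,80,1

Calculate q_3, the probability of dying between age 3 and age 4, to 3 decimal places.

lx = nx/n0 = nx/1000: 1, 0.99, 0.98, 0.97, 0.92, 0.79, 0.49, 0.08
q_3 = (l_3 − l_4) / l_3 = (0.97 − 0.92) / 0.97
     = 0.05 / 0.97 = 0.051546… → 0.052

0.052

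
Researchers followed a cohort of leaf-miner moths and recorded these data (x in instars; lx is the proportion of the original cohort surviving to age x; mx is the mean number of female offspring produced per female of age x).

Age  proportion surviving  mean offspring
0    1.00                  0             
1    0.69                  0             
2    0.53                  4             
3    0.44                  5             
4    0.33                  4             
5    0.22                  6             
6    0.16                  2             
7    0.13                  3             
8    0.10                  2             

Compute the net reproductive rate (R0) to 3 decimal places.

lx·mx by age: 0, 0, 2.12, 2.2, 1.32, 1.32, 0.32, 0.39, 0.2
R0 = Σ lx·mx = 7.87 → 7.870

7.870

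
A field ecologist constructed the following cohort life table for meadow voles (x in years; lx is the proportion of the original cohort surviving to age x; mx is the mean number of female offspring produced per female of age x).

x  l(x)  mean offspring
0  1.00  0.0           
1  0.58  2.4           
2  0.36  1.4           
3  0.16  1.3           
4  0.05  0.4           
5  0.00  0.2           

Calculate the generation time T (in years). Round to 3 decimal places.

lx·mx: 0, 1.392, 0.504, 0.208, 0.02, 0 → R0 = 2.124
x·lx·mx: 0, 1.392, 1.008, 0.624, 0.08, 0 → Σ = 3.104
T = 3.104 / 2.124 = 1.461394… → 1.461

1.461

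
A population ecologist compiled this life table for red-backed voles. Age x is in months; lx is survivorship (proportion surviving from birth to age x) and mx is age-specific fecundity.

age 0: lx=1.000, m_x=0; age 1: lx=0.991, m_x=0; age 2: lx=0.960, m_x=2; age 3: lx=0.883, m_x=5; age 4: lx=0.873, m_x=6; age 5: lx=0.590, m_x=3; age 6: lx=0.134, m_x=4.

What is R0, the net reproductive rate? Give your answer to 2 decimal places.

13.88

lx·mx by age: 0, 0, 1.92, 4.415, 5.238, 1.77, 0.536
R0 = Σ lx·mx = 13.879 → 13.88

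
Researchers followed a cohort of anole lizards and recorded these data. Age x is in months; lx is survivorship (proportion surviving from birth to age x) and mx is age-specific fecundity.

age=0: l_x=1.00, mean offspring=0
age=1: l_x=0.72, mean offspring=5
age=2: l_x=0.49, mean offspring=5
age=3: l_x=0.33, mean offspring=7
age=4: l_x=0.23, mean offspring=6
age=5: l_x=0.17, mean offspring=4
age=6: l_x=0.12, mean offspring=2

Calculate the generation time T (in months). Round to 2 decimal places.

2.42

lx·mx: 0, 3.6, 2.45, 2.31, 1.38, 0.68, 0.24 → R0 = 10.66
x·lx·mx: 0, 3.6, 4.9, 6.93, 5.52, 3.4, 1.44 → Σ = 25.79
T = 25.79 / 10.66 = 2.419325… → 2.42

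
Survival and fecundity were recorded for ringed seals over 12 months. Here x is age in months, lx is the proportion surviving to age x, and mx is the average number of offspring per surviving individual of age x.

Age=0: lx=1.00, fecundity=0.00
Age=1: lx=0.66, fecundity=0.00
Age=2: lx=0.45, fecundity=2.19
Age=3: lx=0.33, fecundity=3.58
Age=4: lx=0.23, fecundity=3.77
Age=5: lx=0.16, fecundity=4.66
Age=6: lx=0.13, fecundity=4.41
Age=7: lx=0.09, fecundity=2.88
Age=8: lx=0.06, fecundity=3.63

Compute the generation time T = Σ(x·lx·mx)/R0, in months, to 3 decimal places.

lx·mx: 0, 0, 0.9855, 1.1814, 0.8671, 0.7456, 0.5733, 0.2592, 0.2178 → R0 = 4.8299
x·lx·mx: 0, 0, 1.971, 3.5442, 3.4684, 3.728, 3.4398, 1.8144, 1.7424 → Σ = 19.7082
T = 19.7082 / 4.8299 = 4.080457… → 4.080

4.080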